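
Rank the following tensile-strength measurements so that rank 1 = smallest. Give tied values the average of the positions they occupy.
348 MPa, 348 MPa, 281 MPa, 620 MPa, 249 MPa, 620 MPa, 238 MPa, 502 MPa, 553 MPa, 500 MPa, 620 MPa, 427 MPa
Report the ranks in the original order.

4.5, 4.5, 3, 11, 2, 11, 1, 8, 9, 7, 11, 6

Sorted (ascending): 238, 249, 281, 348, 348, 427, 500, 502, 553, 620, 620, 620
The 2 values of 348 occupy positions 4–5 → average rank (4+5)/2 = 4.5.
The 3 values of 620 occupy positions 10–12 → average rank 11.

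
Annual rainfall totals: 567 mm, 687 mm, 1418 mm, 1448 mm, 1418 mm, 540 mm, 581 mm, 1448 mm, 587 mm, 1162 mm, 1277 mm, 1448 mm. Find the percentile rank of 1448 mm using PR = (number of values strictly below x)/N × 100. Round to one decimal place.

N = 12.
Strictly below 1448: 9. Equal to 1448: 3.
PR = 9/12 × 100 = 75.0

75.0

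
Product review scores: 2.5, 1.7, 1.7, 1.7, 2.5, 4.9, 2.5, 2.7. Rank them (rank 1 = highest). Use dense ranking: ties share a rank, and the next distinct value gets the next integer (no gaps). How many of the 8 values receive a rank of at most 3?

5

Sorted (descending): 4.9, 2.7, 2.5, 2.5, 2.5, 1.7, 1.7, 1.7
The 3 values of 2.5 share dense rank 3.
The 3 values of 1.7 share dense rank 4.
Remaining distinct values take the next consecutive integers.
Ranks ≤ 3: {1, 2, 3, 3, 3} → 5 values.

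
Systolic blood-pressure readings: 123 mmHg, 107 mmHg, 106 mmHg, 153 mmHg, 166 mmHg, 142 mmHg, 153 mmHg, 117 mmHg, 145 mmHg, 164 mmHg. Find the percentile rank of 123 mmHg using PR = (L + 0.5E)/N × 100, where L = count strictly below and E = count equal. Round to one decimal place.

N = 10.
Strictly below 123: 3. Equal to 123: 1.
PR = (3 + 0.5·1)/10 × 100 = 35.0

35.0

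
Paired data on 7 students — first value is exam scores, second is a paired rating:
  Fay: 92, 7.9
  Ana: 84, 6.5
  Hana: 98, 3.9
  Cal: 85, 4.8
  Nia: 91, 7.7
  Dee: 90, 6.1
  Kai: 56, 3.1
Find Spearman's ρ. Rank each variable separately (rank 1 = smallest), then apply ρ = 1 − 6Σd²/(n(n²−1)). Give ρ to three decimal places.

0.357

Ranks of variable 1: 6, 2, 7, 3, 5, 4, 1
Ranks of variable 2: 7, 5, 2, 3, 6, 4, 1
d = r₁ − r₂: -1, -3, 5, 0, -1, 0, 0
d²: 1, 9, 25, 0, 1, 0, 0; Σd² = 36
ρ = 1 − 6·36/(7·48) = 1 − 216/336 = 0.357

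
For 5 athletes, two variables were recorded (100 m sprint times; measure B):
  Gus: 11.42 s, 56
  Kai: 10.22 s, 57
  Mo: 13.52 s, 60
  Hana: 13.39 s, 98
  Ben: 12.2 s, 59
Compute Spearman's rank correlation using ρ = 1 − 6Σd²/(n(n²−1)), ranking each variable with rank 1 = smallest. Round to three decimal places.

0.800

Ranks of variable 1: 2, 1, 5, 4, 3
Ranks of variable 2: 1, 2, 4, 5, 3
d = r₁ − r₂: 1, -1, 1, -1, 0
d²: 1, 1, 1, 1, 0; Σd² = 4
ρ = 1 − 6·4/(5·24) = 1 − 24/120 = 0.800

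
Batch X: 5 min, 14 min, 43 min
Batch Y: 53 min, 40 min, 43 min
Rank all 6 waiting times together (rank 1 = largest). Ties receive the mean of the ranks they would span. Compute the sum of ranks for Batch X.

13.5

Sorted (descending): 53, 43, 43, 40, 14, 5
The 2 values of 43 occupy positions 2–3 → average rank (2+3)/2 = 2.5.
Batch X values → pooled ranks: 5→6, 14→5, 43→2.5
Rank sum = 6 + 5 + 2.5 = 13.5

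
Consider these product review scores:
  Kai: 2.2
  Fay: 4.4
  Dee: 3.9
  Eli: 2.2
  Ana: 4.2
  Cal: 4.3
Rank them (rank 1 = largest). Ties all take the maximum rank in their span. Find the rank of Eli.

6

Sorted (descending): 4.4, 4.3, 4.2, 3.9, 2.2, 2.2
The 2 values of 2.2 occupy positions 5–6 → each gets rank 6.
Eli has value 2.2 → rank 6.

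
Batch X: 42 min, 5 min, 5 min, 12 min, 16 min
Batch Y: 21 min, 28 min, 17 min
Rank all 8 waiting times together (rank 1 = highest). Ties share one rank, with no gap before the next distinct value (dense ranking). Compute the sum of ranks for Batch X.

Sorted (descending): 42, 28, 21, 17, 16, 12, 5, 5
The 2 values of 5 share dense rank 7.
Remaining distinct values take the next consecutive integers.
Batch X values → pooled ranks: 42→1, 5→7, 5→7, 12→6, 16→5
Rank sum = 1 + 7 + 7 + 6 + 5 = 26

26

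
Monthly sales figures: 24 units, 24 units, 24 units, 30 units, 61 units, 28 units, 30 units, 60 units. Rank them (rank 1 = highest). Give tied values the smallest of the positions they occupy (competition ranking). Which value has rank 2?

Sorted (descending): 61, 60, 30, 30, 28, 24, 24, 24
The 2 values of 30 occupy positions 3–4 → each gets rank 3.
The 3 values of 24 occupy positions 6–8 → each gets rank 6.
Rank 2 → value 60.

60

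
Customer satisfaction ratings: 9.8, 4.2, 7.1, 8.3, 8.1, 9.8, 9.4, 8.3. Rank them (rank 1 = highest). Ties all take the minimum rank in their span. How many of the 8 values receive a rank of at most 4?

Sorted (descending): 9.8, 9.8, 9.4, 8.3, 8.3, 8.1, 7.1, 4.2
The 2 values of 9.8 occupy positions 1–2 → each gets rank 1.
The 2 values of 8.3 occupy positions 4–5 → each gets rank 4.
Ranks ≤ 4: {1, 1, 3, 4, 4} → 5 values.

5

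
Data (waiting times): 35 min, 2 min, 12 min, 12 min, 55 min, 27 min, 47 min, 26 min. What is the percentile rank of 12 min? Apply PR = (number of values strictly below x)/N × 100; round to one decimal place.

N = 8.
Strictly below 12: 1. Equal to 12: 2.
PR = 1/8 × 100 = 12.5

12.5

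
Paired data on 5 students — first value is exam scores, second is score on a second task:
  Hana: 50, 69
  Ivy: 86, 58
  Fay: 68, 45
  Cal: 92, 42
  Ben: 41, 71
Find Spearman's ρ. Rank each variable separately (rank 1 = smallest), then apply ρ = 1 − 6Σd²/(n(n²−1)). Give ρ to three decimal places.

-0.900

Ranks of variable 1: 2, 4, 3, 5, 1
Ranks of variable 2: 4, 3, 2, 1, 5
d = r₁ − r₂: -2, 1, 1, 4, -4
d²: 4, 1, 1, 16, 16; Σd² = 38
ρ = 1 − 6·38/(5·24) = 1 − 228/120 = -0.900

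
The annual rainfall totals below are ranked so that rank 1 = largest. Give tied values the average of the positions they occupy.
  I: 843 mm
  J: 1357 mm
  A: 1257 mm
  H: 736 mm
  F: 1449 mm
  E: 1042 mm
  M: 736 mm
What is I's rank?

Sorted (descending): 1449, 1357, 1257, 1042, 843, 736, 736
The 2 values of 736 occupy positions 6–7 → average rank (6+7)/2 = 6.5.
I has value 843 mm → rank 5.

5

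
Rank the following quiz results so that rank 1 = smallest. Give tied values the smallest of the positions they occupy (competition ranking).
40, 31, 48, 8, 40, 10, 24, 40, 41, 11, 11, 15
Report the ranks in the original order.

8, 7, 12, 1, 8, 2, 6, 8, 11, 3, 3, 5

Sorted (ascending): 8, 10, 11, 11, 15, 24, 31, 40, 40, 40, 41, 48
The 2 values of 11 occupy positions 3–4 → each gets rank 3.
The 3 values of 40 occupy positions 8–10 → each gets rank 8.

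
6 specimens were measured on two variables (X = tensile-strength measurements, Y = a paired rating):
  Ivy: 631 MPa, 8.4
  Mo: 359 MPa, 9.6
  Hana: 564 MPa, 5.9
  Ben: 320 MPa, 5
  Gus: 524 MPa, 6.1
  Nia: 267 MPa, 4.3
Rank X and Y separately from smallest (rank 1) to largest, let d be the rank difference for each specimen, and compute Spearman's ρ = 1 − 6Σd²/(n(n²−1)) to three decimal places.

0.600

Ranks of variable 1: 6, 3, 5, 2, 4, 1
Ranks of variable 2: 5, 6, 3, 2, 4, 1
d = r₁ − r₂: 1, -3, 2, 0, 0, 0
d²: 1, 9, 4, 0, 0, 0; Σd² = 14
ρ = 1 − 6·14/(6·35) = 1 − 84/210 = 0.600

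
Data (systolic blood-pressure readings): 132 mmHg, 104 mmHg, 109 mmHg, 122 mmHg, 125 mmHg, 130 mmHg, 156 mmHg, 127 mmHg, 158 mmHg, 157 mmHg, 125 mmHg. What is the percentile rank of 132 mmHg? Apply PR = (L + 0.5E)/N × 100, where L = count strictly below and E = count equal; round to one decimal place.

N = 11.
Strictly below 132: 7. Equal to 132: 1.
PR = (7 + 0.5·1)/11 × 100 = 68.2

68.2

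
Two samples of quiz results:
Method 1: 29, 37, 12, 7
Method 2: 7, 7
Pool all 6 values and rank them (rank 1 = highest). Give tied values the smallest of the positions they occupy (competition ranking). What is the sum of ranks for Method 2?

8

Sorted (descending): 37, 29, 12, 7, 7, 7
The 3 values of 7 occupy positions 4–6 → each gets rank 4.
Method 2 values → pooled ranks: 7→4, 7→4
Rank sum = 4 + 4 = 8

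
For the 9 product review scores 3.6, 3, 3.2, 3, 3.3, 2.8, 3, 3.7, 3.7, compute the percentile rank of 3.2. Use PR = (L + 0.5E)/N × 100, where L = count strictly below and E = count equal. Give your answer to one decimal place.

50.0

N = 9.
Strictly below 3.2: 4. Equal to 3.2: 1.
PR = (4 + 0.5·1)/9 × 100 = 50.0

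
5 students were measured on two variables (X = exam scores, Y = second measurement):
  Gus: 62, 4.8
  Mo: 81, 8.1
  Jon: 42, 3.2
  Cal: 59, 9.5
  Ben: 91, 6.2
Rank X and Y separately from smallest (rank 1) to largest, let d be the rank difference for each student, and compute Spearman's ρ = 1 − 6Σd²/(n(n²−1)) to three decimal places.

Ranks of variable 1: 3, 4, 1, 2, 5
Ranks of variable 2: 2, 4, 1, 5, 3
d = r₁ − r₂: 1, 0, 0, -3, 2
d²: 1, 0, 0, 9, 4; Σd² = 14
ρ = 1 − 6·14/(5·24) = 1 − 84/120 = 0.300

0.300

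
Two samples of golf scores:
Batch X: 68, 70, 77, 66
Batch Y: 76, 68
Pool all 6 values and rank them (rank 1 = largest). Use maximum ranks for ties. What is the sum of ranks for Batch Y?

Sorted (descending): 77, 76, 70, 68, 68, 66
The 2 values of 68 occupy positions 4–5 → each gets rank 5.
Batch Y values → pooled ranks: 76→2, 68→5
Rank sum = 2 + 5 = 7

7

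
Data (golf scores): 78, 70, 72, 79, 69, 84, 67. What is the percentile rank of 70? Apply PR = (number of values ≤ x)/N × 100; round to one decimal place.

N = 7.
Strictly below 70: 2. Equal to 70: 1.
PR = 3/7 × 100 = 42.9

42.9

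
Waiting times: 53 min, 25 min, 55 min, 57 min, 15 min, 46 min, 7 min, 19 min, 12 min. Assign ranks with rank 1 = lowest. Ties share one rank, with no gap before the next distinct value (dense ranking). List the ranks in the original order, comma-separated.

7, 5, 8, 9, 3, 6, 1, 4, 2

Sorted (ascending): 7, 12, 15, 19, 25, 46, 53, 55, 57
No ties — each value takes its position as its rank.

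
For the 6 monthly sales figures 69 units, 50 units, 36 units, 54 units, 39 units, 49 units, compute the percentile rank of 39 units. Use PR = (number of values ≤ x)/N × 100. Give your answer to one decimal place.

33.3

N = 6.
Strictly below 39: 1. Equal to 39: 1.
PR = 2/6 × 100 = 33.3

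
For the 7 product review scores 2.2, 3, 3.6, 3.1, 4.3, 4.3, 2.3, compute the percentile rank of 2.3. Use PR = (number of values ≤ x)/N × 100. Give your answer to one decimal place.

N = 7.
Strictly below 2.3: 1. Equal to 2.3: 1.
PR = 2/7 × 100 = 28.6

28.6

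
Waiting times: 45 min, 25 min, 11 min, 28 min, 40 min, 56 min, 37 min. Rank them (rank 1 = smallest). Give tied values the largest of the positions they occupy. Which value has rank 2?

25

Sorted (ascending): 11, 25, 28, 37, 40, 45, 56
No ties — each value takes its position as its rank.
Rank 2 → value 25.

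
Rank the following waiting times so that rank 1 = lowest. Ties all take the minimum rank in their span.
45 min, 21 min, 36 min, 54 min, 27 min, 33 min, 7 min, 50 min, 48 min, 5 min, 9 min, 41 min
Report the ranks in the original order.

Sorted (ascending): 5, 7, 9, 21, 27, 33, 36, 41, 45, 48, 50, 54
No ties — each value takes its position as its rank.

9, 4, 7, 12, 5, 6, 2, 11, 10, 1, 3, 8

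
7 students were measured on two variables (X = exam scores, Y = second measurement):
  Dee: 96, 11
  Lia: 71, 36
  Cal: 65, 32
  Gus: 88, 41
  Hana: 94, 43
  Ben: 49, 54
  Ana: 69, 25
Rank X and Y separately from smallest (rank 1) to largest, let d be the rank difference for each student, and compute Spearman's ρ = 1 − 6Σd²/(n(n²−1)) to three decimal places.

-0.321

Ranks of variable 1: 7, 4, 2, 5, 6, 1, 3
Ranks of variable 2: 1, 4, 3, 5, 6, 7, 2
d = r₁ − r₂: 6, 0, -1, 0, 0, -6, 1
d²: 36, 0, 1, 0, 0, 36, 1; Σd² = 74
ρ = 1 − 6·74/(7·48) = 1 − 444/336 = -0.321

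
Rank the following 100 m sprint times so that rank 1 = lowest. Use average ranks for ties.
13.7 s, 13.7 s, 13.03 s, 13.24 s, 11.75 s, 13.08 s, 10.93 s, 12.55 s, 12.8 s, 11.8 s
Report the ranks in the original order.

9.5, 9.5, 6, 8, 2, 7, 1, 4, 5, 3

Sorted (ascending): 10.93, 11.75, 11.8, 12.55, 12.8, 13.03, 13.08, 13.24, 13.7, 13.7
The 2 values of 13.7 occupy positions 9–10 → average rank (9+10)/2 = 9.5.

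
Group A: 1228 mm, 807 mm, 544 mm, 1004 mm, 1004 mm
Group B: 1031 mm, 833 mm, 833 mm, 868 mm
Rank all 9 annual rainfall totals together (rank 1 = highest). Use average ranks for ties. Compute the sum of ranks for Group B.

Sorted (descending): 1228, 1031, 1004, 1004, 868, 833, 833, 807, 544
The 2 values of 1004 occupy positions 3–4 → average rank (3+4)/2 = 3.5.
The 2 values of 833 occupy positions 6–7 → average rank (6+7)/2 = 6.5.
Group B values → pooled ranks: 1031→2, 833→6.5, 833→6.5, 868→5
Rank sum = 2 + 6.5 + 6.5 + 5 = 20

20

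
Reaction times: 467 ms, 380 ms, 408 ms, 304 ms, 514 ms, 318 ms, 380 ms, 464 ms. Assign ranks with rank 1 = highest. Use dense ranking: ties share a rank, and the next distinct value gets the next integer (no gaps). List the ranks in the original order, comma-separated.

Sorted (descending): 514, 467, 464, 408, 380, 380, 318, 304
The 2 values of 380 share dense rank 5.
Remaining distinct values take the next consecutive integers.

2, 5, 4, 7, 1, 6, 5, 3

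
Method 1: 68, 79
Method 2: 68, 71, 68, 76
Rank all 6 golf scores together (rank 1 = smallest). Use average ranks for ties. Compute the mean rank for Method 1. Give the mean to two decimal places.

4.00

Sorted (ascending): 68, 68, 68, 71, 76, 79
The 3 values of 68 occupy positions 1–3 → average rank 2.
Method 1 values → pooled ranks: 68→2, 79→6
Mean rank = (2 + 6) / 2 = 4.00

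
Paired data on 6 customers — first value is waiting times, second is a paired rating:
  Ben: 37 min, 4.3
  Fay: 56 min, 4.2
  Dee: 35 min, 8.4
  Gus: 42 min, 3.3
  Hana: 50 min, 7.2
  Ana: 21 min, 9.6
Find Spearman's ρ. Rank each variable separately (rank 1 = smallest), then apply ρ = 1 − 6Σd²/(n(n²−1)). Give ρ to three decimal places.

-0.714

Ranks of variable 1: 3, 6, 2, 4, 5, 1
Ranks of variable 2: 3, 2, 5, 1, 4, 6
d = r₁ − r₂: 0, 4, -3, 3, 1, -5
d²: 0, 16, 9, 9, 1, 25; Σd² = 60
ρ = 1 − 6·60/(6·35) = 1 − 360/210 = -0.714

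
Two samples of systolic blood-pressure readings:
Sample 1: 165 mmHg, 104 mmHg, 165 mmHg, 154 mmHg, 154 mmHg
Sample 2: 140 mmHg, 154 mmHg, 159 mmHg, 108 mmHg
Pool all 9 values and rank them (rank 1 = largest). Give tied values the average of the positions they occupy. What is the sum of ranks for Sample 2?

Sorted (descending): 165, 165, 159, 154, 154, 154, 140, 108, 104
The 2 values of 165 occupy positions 1–2 → average rank (1+2)/2 = 1.5.
The 3 values of 154 occupy positions 4–6 → average rank 5.
Sample 2 values → pooled ranks: 140→7, 154→5, 159→3, 108→8
Rank sum = 7 + 5 + 3 + 8 = 23

23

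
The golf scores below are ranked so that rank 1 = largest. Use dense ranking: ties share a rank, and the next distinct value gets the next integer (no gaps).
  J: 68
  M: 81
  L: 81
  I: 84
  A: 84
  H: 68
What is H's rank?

3

Sorted (descending): 84, 84, 81, 81, 68, 68
The 2 values of 84 share dense rank 1.
The 2 values of 81 share dense rank 2.
The 2 values of 68 share dense rank 3.
H has value 68 → rank 3.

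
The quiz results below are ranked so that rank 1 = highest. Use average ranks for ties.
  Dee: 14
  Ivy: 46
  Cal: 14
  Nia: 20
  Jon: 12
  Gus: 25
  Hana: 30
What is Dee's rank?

5.5

Sorted (descending): 46, 30, 25, 20, 14, 14, 12
The 2 values of 14 occupy positions 5–6 → average rank (5+6)/2 = 5.5.
Dee has value 14 → rank 5.5.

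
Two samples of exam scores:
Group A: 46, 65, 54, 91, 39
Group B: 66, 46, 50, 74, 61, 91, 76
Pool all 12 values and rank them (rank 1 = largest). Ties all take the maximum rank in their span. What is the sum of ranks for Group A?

Sorted (descending): 91, 91, 76, 74, 66, 65, 61, 54, 50, 46, 46, 39
The 2 values of 91 occupy positions 1–2 → each gets rank 2.
The 2 values of 46 occupy positions 10–11 → each gets rank 11.
Group A values → pooled ranks: 46→11, 65→6, 54→8, 91→2, 39→12
Rank sum = 11 + 6 + 8 + 2 + 12 = 39

39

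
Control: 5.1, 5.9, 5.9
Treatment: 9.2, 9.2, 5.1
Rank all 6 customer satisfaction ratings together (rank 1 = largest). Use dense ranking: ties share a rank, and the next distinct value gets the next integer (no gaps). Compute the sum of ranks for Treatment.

5

Sorted (descending): 9.2, 9.2, 5.9, 5.9, 5.1, 5.1
The 2 values of 9.2 share dense rank 1.
The 2 values of 5.9 share dense rank 2.
The 2 values of 5.1 share dense rank 3.
Treatment values → pooled ranks: 9.2→1, 9.2→1, 5.1→3
Rank sum = 1 + 1 + 3 = 5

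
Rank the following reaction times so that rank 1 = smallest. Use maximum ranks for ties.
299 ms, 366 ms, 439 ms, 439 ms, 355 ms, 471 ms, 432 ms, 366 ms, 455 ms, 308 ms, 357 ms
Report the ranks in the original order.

1, 6, 9, 9, 3, 11, 7, 6, 10, 2, 4

Sorted (ascending): 299, 308, 355, 357, 366, 366, 432, 439, 439, 455, 471
The 2 values of 366 occupy positions 5–6 → each gets rank 6.
The 2 values of 439 occupy positions 8–9 → each gets rank 9.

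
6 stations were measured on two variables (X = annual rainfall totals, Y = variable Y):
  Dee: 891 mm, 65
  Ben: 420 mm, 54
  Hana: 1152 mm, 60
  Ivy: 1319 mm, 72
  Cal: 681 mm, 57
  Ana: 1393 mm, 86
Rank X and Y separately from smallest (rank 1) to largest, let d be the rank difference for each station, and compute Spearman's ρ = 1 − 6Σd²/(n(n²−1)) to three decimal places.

0.943

Ranks of variable 1: 3, 1, 4, 5, 2, 6
Ranks of variable 2: 4, 1, 3, 5, 2, 6
d = r₁ − r₂: -1, 0, 1, 0, 0, 0
d²: 1, 0, 1, 0, 0, 0; Σd² = 2
ρ = 1 − 6·2/(6·35) = 1 − 12/210 = 0.943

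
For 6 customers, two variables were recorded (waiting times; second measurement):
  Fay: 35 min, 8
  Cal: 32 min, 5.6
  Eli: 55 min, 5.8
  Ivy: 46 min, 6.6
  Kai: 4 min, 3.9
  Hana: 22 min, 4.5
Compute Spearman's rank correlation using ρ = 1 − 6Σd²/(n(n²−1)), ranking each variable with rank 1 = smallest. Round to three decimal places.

Ranks of variable 1: 4, 3, 6, 5, 1, 2
Ranks of variable 2: 6, 3, 4, 5, 1, 2
d = r₁ − r₂: -2, 0, 2, 0, 0, 0
d²: 4, 0, 4, 0, 0, 0; Σd² = 8
ρ = 1 − 6·8/(6·35) = 1 − 48/210 = 0.771

0.771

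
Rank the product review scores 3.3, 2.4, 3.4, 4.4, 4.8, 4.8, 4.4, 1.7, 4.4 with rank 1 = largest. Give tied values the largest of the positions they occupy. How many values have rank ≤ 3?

2

Sorted (descending): 4.8, 4.8, 4.4, 4.4, 4.4, 3.4, 3.3, 2.4, 1.7
The 2 values of 4.8 occupy positions 1–2 → each gets rank 2.
The 3 values of 4.4 occupy positions 3–5 → each gets rank 5.
Ranks ≤ 3: {2, 2} → 2 values.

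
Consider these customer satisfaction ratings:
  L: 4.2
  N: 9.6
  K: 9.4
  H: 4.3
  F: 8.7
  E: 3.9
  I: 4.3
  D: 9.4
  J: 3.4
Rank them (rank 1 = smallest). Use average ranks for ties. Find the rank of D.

Sorted (ascending): 3.4, 3.9, 4.2, 4.3, 4.3, 8.7, 9.4, 9.4, 9.6
The 2 values of 4.3 occupy positions 4–5 → average rank (4+5)/2 = 4.5.
The 2 values of 9.4 occupy positions 7–8 → average rank (7+8)/2 = 7.5.
D has value 9.4 → rank 7.5.

7.5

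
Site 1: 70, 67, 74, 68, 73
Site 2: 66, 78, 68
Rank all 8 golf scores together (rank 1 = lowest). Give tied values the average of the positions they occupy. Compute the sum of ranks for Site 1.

Sorted (ascending): 66, 67, 68, 68, 70, 73, 74, 78
The 2 values of 68 occupy positions 3–4 → average rank (3+4)/2 = 3.5.
Site 1 values → pooled ranks: 70→5, 67→2, 74→7, 68→3.5, 73→6
Rank sum = 5 + 2 + 7 + 3.5 + 6 = 23.5

23.5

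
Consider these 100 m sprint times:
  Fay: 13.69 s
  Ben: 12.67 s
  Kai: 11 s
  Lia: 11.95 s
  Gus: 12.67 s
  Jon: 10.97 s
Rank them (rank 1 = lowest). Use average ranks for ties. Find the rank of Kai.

2

Sorted (ascending): 10.97, 11, 11.95, 12.67, 12.67, 13.69
The 2 values of 12.67 occupy positions 4–5 → average rank (4+5)/2 = 4.5.
Kai has value 11 s → rank 2.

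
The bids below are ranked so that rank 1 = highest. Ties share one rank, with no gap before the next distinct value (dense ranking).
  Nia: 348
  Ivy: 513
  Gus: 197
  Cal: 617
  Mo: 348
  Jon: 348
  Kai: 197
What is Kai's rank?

4

Sorted (descending): 617, 513, 348, 348, 348, 197, 197
The 3 values of 348 share dense rank 3.
The 2 values of 197 share dense rank 4.
Remaining distinct values take the next consecutive integers.
Kai has value 197 → rank 4.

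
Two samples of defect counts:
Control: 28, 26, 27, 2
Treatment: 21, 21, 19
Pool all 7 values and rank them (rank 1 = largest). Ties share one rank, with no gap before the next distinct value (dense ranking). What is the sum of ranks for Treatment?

13

Sorted (descending): 28, 27, 26, 21, 21, 19, 2
The 2 values of 21 share dense rank 4.
Remaining distinct values take the next consecutive integers.
Treatment values → pooled ranks: 21→4, 21→4, 19→5
Rank sum = 4 + 4 + 5 = 13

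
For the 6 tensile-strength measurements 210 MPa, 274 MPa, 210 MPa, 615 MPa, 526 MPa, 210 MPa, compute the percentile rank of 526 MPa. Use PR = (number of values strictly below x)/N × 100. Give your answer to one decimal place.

N = 6.
Strictly below 526: 4. Equal to 526: 1.
PR = 4/6 × 100 = 66.7

66.7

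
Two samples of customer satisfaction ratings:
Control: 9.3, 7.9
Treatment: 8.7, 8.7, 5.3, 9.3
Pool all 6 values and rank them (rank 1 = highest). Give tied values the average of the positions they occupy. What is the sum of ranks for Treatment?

Sorted (descending): 9.3, 9.3, 8.7, 8.7, 7.9, 5.3
The 2 values of 9.3 occupy positions 1–2 → average rank (1+2)/2 = 1.5.
The 2 values of 8.7 occupy positions 3–4 → average rank (3+4)/2 = 3.5.
Treatment values → pooled ranks: 8.7→3.5, 8.7→3.5, 5.3→6, 9.3→1.5
Rank sum = 3.5 + 3.5 + 6 + 1.5 = 14.5

14.5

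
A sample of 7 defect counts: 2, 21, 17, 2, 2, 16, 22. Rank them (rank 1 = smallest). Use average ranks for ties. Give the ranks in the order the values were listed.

Sorted (ascending): 2, 2, 2, 16, 17, 21, 22
The 3 values of 2 occupy positions 1–3 → average rank 2.

2, 6, 5, 2, 2, 4, 7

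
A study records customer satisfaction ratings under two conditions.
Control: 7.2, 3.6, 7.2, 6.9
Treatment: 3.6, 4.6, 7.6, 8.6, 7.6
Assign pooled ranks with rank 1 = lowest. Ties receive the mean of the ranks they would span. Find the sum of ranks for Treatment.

Sorted (ascending): 3.6, 3.6, 4.6, 6.9, 7.2, 7.2, 7.6, 7.6, 8.6
The 2 values of 3.6 occupy positions 1–2 → average rank (1+2)/2 = 1.5.
The 2 values of 7.2 occupy positions 5–6 → average rank (5+6)/2 = 5.5.
The 2 values of 7.6 occupy positions 7–8 → average rank (7+8)/2 = 7.5.
Treatment values → pooled ranks: 3.6→1.5, 4.6→3, 7.6→7.5, 8.6→9, 7.6→7.5
Rank sum = 1.5 + 3 + 7.5 + 9 + 7.5 = 28.5

28.5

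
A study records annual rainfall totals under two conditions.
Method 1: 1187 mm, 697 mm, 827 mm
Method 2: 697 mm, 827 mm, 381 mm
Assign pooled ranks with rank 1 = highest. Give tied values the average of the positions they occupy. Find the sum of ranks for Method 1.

8

Sorted (descending): 1187, 827, 827, 697, 697, 381
The 2 values of 827 occupy positions 2–3 → average rank (2+3)/2 = 2.5.
The 2 values of 697 occupy positions 4–5 → average rank (4+5)/2 = 4.5.
Method 1 values → pooled ranks: 1187→1, 697→4.5, 827→2.5
Rank sum = 1 + 4.5 + 2.5 = 8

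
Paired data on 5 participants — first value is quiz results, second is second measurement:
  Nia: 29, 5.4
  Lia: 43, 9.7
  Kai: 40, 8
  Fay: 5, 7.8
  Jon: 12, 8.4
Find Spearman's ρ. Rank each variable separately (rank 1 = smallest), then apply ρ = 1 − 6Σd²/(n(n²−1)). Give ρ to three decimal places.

0.500

Ranks of variable 1: 3, 5, 4, 1, 2
Ranks of variable 2: 1, 5, 3, 2, 4
d = r₁ − r₂: 2, 0, 1, -1, -2
d²: 4, 0, 1, 1, 4; Σd² = 10
ρ = 1 − 6·10/(5·24) = 1 − 60/120 = 0.500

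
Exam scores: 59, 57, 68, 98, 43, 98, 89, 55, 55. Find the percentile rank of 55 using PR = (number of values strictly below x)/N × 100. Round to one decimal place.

N = 9.
Strictly below 55: 1. Equal to 55: 2.
PR = 1/9 × 100 = 11.1

11.1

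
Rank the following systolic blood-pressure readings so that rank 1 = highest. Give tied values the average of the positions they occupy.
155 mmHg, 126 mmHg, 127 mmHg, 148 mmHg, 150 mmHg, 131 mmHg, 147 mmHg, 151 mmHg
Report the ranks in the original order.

1, 8, 7, 4, 3, 6, 5, 2

Sorted (descending): 155, 151, 150, 148, 147, 131, 127, 126
No ties — each value takes its position as its rank.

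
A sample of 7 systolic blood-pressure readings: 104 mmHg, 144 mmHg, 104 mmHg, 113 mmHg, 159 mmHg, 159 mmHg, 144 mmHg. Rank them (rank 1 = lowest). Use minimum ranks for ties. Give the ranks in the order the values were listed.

1, 4, 1, 3, 6, 6, 4

Sorted (ascending): 104, 104, 113, 144, 144, 159, 159
The 2 values of 104 occupy positions 1–2 → each gets rank 1.
The 2 values of 144 occupy positions 4–5 → each gets rank 4.
The 2 values of 159 occupy positions 6–7 → each gets rank 6.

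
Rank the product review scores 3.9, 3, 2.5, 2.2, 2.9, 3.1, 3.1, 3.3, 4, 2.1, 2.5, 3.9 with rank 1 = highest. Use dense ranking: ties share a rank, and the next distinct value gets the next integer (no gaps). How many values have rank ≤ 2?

Sorted (descending): 4, 3.9, 3.9, 3.3, 3.1, 3.1, 3, 2.9, 2.5, 2.5, 2.2, 2.1
The 2 values of 3.9 share dense rank 2.
The 2 values of 3.1 share dense rank 4.
The 2 values of 2.5 share dense rank 7.
Remaining distinct values take the next consecutive integers.
Ranks ≤ 2: {1, 2, 2} → 3 values.

3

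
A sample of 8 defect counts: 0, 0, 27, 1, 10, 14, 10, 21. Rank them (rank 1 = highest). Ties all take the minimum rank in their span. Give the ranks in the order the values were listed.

Sorted (descending): 27, 21, 14, 10, 10, 1, 0, 0
The 2 values of 10 occupy positions 4–5 → each gets rank 4.
The 2 values of 0 occupy positions 7–8 → each gets rank 7.

7, 7, 1, 6, 4, 3, 4, 2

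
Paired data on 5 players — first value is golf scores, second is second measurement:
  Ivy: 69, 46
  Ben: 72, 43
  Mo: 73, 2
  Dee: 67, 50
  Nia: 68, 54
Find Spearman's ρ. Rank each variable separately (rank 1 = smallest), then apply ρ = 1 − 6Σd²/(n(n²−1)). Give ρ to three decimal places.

Ranks of variable 1: 3, 4, 5, 1, 2
Ranks of variable 2: 3, 2, 1, 4, 5
d = r₁ − r₂: 0, 2, 4, -3, -3
d²: 0, 4, 16, 9, 9; Σd² = 38
ρ = 1 − 6·38/(5·24) = 1 − 228/120 = -0.900

-0.900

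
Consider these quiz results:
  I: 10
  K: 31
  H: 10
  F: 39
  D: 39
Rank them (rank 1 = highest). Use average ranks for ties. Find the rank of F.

1.5

Sorted (descending): 39, 39, 31, 10, 10
The 2 values of 39 occupy positions 1–2 → average rank (1+2)/2 = 1.5.
The 2 values of 10 occupy positions 4–5 → average rank (4+5)/2 = 4.5.
F has value 39 → rank 1.5.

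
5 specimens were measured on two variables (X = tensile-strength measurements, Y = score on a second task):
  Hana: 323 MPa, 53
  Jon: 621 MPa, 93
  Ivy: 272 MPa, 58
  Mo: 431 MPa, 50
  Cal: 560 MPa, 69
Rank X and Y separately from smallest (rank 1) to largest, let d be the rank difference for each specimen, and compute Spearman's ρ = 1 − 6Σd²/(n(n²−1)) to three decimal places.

0.600

Ranks of variable 1: 2, 5, 1, 3, 4
Ranks of variable 2: 2, 5, 3, 1, 4
d = r₁ − r₂: 0, 0, -2, 2, 0
d²: 0, 0, 4, 4, 0; Σd² = 8
ρ = 1 − 6·8/(5·24) = 1 − 48/120 = 0.600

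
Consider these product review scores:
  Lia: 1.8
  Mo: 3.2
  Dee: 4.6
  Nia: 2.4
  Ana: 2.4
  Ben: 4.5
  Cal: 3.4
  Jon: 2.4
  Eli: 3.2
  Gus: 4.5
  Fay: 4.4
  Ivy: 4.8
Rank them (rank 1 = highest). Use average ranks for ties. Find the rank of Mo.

7.5

Sorted (descending): 4.8, 4.6, 4.5, 4.5, 4.4, 3.4, 3.2, 3.2, 2.4, 2.4, 2.4, 1.8
The 2 values of 4.5 occupy positions 3–4 → average rank (3+4)/2 = 3.5.
The 2 values of 3.2 occupy positions 7–8 → average rank (7+8)/2 = 7.5.
The 3 values of 2.4 occupy positions 9–11 → average rank 10.
Mo has value 3.2 → rank 7.5.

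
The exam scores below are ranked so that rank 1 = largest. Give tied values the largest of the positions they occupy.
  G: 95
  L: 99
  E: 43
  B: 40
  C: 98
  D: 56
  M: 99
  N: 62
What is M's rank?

Sorted (descending): 99, 99, 98, 95, 62, 56, 43, 40
The 2 values of 99 occupy positions 1–2 → each gets rank 2.
M has value 99 → rank 2.

2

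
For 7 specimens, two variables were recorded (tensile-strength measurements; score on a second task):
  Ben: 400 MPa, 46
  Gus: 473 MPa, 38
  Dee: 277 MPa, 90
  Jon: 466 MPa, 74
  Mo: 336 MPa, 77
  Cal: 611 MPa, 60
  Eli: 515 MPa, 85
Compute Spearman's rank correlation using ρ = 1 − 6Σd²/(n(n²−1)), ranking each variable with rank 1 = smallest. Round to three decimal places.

-0.393

Ranks of variable 1: 3, 5, 1, 4, 2, 7, 6
Ranks of variable 2: 2, 1, 7, 4, 5, 3, 6
d = r₁ − r₂: 1, 4, -6, 0, -3, 4, 0
d²: 1, 16, 36, 0, 9, 16, 0; Σd² = 78
ρ = 1 − 6·78/(7·48) = 1 − 468/336 = -0.393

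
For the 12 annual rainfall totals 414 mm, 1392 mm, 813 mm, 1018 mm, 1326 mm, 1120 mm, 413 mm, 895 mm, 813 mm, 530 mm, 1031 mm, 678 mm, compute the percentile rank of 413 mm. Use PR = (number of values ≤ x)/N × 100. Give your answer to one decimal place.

8.3

N = 12.
Strictly below 413: 0. Equal to 413: 1.
PR = 1/12 × 100 = 8.3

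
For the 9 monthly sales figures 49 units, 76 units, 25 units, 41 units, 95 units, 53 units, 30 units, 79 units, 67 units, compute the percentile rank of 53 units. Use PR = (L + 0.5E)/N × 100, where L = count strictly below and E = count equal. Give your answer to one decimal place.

N = 9.
Strictly below 53: 4. Equal to 53: 1.
PR = (4 + 0.5·1)/9 × 100 = 50.0

50.0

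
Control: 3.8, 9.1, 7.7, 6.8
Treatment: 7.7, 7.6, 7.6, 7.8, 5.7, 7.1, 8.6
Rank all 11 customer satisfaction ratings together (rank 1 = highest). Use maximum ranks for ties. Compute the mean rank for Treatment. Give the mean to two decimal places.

6.00

Sorted (descending): 9.1, 8.6, 7.8, 7.7, 7.7, 7.6, 7.6, 7.1, 6.8, 5.7, 3.8
The 2 values of 7.7 occupy positions 4–5 → each gets rank 5.
The 2 values of 7.6 occupy positions 6–7 → each gets rank 7.
Treatment values → pooled ranks: 7.7→5, 7.6→7, 7.6→7, 7.8→3, 5.7→10, 7.1→8, 8.6→2
Mean rank = (5 + 7 + 7 + 3 + 10 + 8 + 2) / 7 = 6.00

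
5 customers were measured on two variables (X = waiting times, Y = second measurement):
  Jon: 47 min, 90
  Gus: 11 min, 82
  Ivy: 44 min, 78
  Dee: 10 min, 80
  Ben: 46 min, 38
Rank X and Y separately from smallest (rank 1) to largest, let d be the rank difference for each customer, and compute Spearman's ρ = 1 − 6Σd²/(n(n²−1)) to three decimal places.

0.100

Ranks of variable 1: 5, 2, 3, 1, 4
Ranks of variable 2: 5, 4, 2, 3, 1
d = r₁ − r₂: 0, -2, 1, -2, 3
d²: 0, 4, 1, 4, 9; Σd² = 18
ρ = 1 − 6·18/(5·24) = 1 − 108/120 = 0.100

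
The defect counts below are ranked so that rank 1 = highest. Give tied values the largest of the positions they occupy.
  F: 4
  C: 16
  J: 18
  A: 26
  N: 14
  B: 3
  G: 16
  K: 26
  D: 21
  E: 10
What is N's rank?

7

Sorted (descending): 26, 26, 21, 18, 16, 16, 14, 10, 4, 3
The 2 values of 26 occupy positions 1–2 → each gets rank 2.
The 2 values of 16 occupy positions 5–6 → each gets rank 6.
N has value 14 → rank 7.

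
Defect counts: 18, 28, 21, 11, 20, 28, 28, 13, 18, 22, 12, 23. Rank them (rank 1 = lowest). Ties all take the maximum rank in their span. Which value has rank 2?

Sorted (ascending): 11, 12, 13, 18, 18, 20, 21, 22, 23, 28, 28, 28
The 2 values of 18 occupy positions 4–5 → each gets rank 5.
The 3 values of 28 occupy positions 10–12 → each gets rank 12.
Rank 2 → value 12.

12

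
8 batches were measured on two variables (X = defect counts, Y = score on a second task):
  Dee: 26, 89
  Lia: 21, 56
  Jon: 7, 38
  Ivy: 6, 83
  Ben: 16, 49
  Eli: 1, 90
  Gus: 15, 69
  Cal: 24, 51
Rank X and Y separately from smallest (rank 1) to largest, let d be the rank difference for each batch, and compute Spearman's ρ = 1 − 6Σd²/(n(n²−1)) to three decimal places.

Ranks of variable 1: 8, 6, 3, 2, 5, 1, 4, 7
Ranks of variable 2: 7, 4, 1, 6, 2, 8, 5, 3
d = r₁ − r₂: 1, 2, 2, -4, 3, -7, -1, 4
d²: 1, 4, 4, 16, 9, 49, 1, 16; Σd² = 100
ρ = 1 − 6·100/(8·63) = 1 − 600/504 = -0.190

-0.190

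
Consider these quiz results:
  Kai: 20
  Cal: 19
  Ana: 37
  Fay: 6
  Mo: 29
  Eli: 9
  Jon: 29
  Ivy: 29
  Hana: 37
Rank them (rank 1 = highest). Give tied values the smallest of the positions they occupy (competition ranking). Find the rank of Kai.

6

Sorted (descending): 37, 37, 29, 29, 29, 20, 19, 9, 6
The 2 values of 37 occupy positions 1–2 → each gets rank 1.
The 3 values of 29 occupy positions 3–5 → each gets rank 3.
Kai has value 20 → rank 6.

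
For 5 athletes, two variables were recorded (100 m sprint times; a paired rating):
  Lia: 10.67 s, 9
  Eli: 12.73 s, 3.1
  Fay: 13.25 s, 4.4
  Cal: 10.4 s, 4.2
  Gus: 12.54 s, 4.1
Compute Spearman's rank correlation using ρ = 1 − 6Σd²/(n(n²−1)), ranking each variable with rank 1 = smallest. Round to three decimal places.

Ranks of variable 1: 2, 4, 5, 1, 3
Ranks of variable 2: 5, 1, 4, 3, 2
d = r₁ − r₂: -3, 3, 1, -2, 1
d²: 9, 9, 1, 4, 1; Σd² = 24
ρ = 1 − 6·24/(5·24) = 1 − 144/120 = -0.200

-0.200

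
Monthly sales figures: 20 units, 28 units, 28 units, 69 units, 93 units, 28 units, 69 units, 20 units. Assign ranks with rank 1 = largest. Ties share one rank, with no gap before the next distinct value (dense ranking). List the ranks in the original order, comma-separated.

4, 3, 3, 2, 1, 3, 2, 4

Sorted (descending): 93, 69, 69, 28, 28, 28, 20, 20
The 2 values of 69 share dense rank 2.
The 3 values of 28 share dense rank 3.
The 2 values of 20 share dense rank 4.
Remaining distinct values take the next consecutive integers.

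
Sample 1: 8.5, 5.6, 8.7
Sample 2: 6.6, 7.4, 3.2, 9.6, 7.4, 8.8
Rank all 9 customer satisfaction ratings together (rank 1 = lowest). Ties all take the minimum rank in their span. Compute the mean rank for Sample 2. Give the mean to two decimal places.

4.83

Sorted (ascending): 3.2, 5.6, 6.6, 7.4, 7.4, 8.5, 8.7, 8.8, 9.6
The 2 values of 7.4 occupy positions 4–5 → each gets rank 4.
Sample 2 values → pooled ranks: 6.6→3, 7.4→4, 3.2→1, 9.6→9, 7.4→4, 8.8→8
Mean rank = (3 + 4 + 1 + 9 + 4 + 8) / 6 = 4.83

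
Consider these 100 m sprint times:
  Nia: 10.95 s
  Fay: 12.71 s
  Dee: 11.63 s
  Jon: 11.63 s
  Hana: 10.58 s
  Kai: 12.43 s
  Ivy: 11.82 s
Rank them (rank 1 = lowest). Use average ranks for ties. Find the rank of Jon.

3.5

Sorted (ascending): 10.58, 10.95, 11.63, 11.63, 11.82, 12.43, 12.71
The 2 values of 11.63 occupy positions 3–4 → average rank (3+4)/2 = 3.5.
Jon has value 11.63 s → rank 3.5.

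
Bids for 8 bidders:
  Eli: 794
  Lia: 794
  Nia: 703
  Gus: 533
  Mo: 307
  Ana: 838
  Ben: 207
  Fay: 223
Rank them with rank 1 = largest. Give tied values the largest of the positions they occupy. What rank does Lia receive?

3

Sorted (descending): 838, 794, 794, 703, 533, 307, 223, 207
The 2 values of 794 occupy positions 2–3 → each gets rank 3.
Lia has value 794 → rank 3.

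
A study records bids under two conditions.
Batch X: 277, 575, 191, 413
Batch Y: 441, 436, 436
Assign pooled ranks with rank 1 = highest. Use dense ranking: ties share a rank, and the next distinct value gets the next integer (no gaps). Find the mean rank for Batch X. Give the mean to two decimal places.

4.00

Sorted (descending): 575, 441, 436, 436, 413, 277, 191
The 2 values of 436 share dense rank 3.
Remaining distinct values take the next consecutive integers.
Batch X values → pooled ranks: 277→5, 575→1, 191→6, 413→4
Mean rank = (5 + 1 + 6 + 4) / 4 = 4.00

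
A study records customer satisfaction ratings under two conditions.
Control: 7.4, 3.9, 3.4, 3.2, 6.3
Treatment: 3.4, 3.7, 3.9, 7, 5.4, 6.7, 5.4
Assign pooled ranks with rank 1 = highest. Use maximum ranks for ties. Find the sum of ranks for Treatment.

45

Sorted (descending): 7.4, 7, 6.7, 6.3, 5.4, 5.4, 3.9, 3.9, 3.7, 3.4, 3.4, 3.2
The 2 values of 5.4 occupy positions 5–6 → each gets rank 6.
The 2 values of 3.9 occupy positions 7–8 → each gets rank 8.
The 2 values of 3.4 occupy positions 10–11 → each gets rank 11.
Treatment values → pooled ranks: 3.4→11, 3.7→9, 3.9→8, 7→2, 5.4→6, 6.7→3, 5.4→6
Rank sum = 11 + 9 + 8 + 2 + 6 + 3 + 6 = 45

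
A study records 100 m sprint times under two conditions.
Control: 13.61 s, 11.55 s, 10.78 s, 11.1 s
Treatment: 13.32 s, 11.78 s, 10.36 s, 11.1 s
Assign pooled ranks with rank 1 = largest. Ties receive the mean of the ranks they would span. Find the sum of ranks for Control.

Sorted (descending): 13.61, 13.32, 11.78, 11.55, 11.1, 11.1, 10.78, 10.36
The 2 values of 11.1 occupy positions 5–6 → average rank (5+6)/2 = 5.5.
Control values → pooled ranks: 13.61→1, 11.55→4, 10.78→7, 11.1→5.5
Rank sum = 1 + 4 + 7 + 5.5 = 17.5

17.5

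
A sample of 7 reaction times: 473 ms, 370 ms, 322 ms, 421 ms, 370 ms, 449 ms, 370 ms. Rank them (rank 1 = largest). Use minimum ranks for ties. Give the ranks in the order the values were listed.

Sorted (descending): 473, 449, 421, 370, 370, 370, 322
The 3 values of 370 occupy positions 4–6 → each gets rank 4.

1, 4, 7, 3, 4, 2, 4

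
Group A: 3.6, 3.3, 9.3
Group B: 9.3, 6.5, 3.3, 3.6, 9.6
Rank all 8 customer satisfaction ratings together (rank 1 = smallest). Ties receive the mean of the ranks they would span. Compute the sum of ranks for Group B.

Sorted (ascending): 3.3, 3.3, 3.6, 3.6, 6.5, 9.3, 9.3, 9.6
The 2 values of 3.3 occupy positions 1–2 → average rank (1+2)/2 = 1.5.
The 2 values of 3.6 occupy positions 3–4 → average rank (3+4)/2 = 3.5.
The 2 values of 9.3 occupy positions 6–7 → average rank (6+7)/2 = 6.5.
Group B values → pooled ranks: 9.3→6.5, 6.5→5, 3.3→1.5, 3.6→3.5, 9.6→8
Rank sum = 6.5 + 5 + 1.5 + 3.5 + 8 = 24.5

24.5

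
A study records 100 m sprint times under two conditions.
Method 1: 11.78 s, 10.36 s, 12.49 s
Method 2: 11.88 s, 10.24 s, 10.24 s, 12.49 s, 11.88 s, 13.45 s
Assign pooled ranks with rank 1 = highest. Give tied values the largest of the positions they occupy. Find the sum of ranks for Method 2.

32

Sorted (descending): 13.45, 12.49, 12.49, 11.88, 11.88, 11.78, 10.36, 10.24, 10.24
The 2 values of 12.49 occupy positions 2–3 → each gets rank 3.
The 2 values of 11.88 occupy positions 4–5 → each gets rank 5.
The 2 values of 10.24 occupy positions 8–9 → each gets rank 9.
Method 2 values → pooled ranks: 11.88→5, 10.24→9, 10.24→9, 12.49→3, 11.88→5, 13.45→1
Rank sum = 5 + 9 + 9 + 3 + 5 + 1 = 32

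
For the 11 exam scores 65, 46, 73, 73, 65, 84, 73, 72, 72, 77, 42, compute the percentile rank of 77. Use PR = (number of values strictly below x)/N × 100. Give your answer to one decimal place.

81.8

N = 11.
Strictly below 77: 9. Equal to 77: 1.
PR = 9/11 × 100 = 81.8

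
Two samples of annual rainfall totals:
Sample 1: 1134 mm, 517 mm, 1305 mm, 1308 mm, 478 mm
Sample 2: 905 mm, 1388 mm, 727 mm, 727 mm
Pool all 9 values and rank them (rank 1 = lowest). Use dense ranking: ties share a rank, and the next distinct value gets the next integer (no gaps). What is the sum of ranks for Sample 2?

Sorted (ascending): 478, 517, 727, 727, 905, 1134, 1305, 1308, 1388
The 2 values of 727 share dense rank 3.
Remaining distinct values take the next consecutive integers.
Sample 2 values → pooled ranks: 905→4, 1388→8, 727→3, 727→3
Rank sum = 4 + 8 + 3 + 3 = 18

18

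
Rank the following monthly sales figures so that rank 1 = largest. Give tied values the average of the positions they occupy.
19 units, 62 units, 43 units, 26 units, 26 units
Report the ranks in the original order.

Sorted (descending): 62, 43, 26, 26, 19
The 2 values of 26 occupy positions 3–4 → average rank (3+4)/2 = 3.5.

5, 1, 2, 3.5, 3.5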